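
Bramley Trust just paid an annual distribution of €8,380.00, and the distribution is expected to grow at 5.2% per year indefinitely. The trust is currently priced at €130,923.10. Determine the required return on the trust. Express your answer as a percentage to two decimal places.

D₁ = €8,380.00 × 1.052 = €8,815.7600
P = D₁/(r − g) ⇒ r = D₁/P + g = €8,815.7600/€130,923.10 + 0.052 = 0.067335 + 0.052 = 0.119335

11.93%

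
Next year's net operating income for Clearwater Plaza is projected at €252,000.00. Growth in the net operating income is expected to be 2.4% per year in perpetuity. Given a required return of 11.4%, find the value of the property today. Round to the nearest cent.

€2800000.00

Growing perpetuity: P = D₁ / (r − g) = €252,000.0000 / (0.114 − 0.024) = €2,800,000.00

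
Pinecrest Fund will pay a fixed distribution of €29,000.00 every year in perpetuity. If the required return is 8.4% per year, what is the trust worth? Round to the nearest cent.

Level perpetuity: PV = C / r = €29,000.00 / 0.084 = €345,238.10

€345238.10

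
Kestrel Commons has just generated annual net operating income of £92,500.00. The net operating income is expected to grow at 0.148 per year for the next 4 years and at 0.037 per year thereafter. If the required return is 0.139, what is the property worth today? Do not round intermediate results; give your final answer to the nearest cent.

D_1 = 106190.00000
D_2 = 121906.12000
D_3 = 139948.22576
D_4 = 160660.56317
Terminal value at year 4: TV = D_4×(1+g_2)/(r−g_2) = 166605.00401/0.102 = 1633382.39225
P_0 = D_1/(1+r)^1 + D_2/(1+r)^2 + D_3/(1+r)^3 + D_4/(1+r)^4 + TV/(1+r)^4
    = 93230.90430 + 93967.58397 + 94710.08463 + 95458.45229 + 970494.26493 = 1347861.29012

£1347861.29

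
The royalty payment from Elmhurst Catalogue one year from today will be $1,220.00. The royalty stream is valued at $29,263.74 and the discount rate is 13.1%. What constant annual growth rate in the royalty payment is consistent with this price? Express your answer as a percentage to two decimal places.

8.93%

P = D₁/(r−g) ⇒ g = r − D₁/P = 0.131 − $1,220.00/$29,263.74 = 0.089310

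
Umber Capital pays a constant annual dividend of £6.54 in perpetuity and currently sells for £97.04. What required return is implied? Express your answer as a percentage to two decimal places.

P = C/r ⇒ r = C/P = £6.54/£97.04 = 0.067395

6.74%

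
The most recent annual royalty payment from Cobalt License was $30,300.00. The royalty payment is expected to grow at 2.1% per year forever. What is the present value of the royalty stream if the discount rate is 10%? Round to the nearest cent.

D₁ = D₀ × (1 + g) = $30,300.00 × 1.021 = $30,936.3000
Growing perpetuity: P = D₁ / (r − g) = $30,936.3000 / (0.1 − 0.021) = $391,598.73

$391598.73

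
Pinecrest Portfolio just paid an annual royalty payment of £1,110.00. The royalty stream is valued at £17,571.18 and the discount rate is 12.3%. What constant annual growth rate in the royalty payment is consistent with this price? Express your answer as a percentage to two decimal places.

P = D₀(1+g)/(r−g) ⇒ P(r−g) = D₀(1+g) ⇒ g(P+D₀) = P·r − D₀
g = (P·r − D₀)/(P + D₀) = (£17,571.18×0.123 − £1,110.00) / (£17,571.18 + £1,110.00) = 0.056273

5.63%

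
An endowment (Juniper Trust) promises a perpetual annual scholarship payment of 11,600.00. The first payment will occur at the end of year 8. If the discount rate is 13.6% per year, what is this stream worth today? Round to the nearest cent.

34935.81

Value at end of year 7: C / r = 11,600.00 / 0.136 = 85,294.1176
Discount to today: PV = 85,294.1176 / (1 + 0.136)^7 = 85,294.1176 / 2.441453 = 34,935.81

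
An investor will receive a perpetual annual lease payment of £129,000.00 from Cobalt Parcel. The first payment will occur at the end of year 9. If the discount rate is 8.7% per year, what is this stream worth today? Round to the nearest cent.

£760736.24

Value at end of year 8: C / r = £129,000.00 / 0.087 = £1,482,758.6207
Discount to today: PV = £1,482,758.6207 / (1 + 0.087)^8 = £1,482,758.6207 / 1.949110 = £760,736.24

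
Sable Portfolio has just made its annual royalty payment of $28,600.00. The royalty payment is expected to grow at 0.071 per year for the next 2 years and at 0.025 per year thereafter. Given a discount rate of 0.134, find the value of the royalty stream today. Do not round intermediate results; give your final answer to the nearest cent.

D_1 = 30630.60000
D_2 = 32805.37260
Terminal value at year 2: TV = D_2×(1+g_2)/(r−g_2) = 33625.50691/0.109 = 308490.88913
P_0 = D_1/(1+r)^1 + D_2/(1+r)^2 + TV/(1+r)^2
    = 27011.11111 + 25510.49383 + 239892.25847 = 292413.86340

$292413.86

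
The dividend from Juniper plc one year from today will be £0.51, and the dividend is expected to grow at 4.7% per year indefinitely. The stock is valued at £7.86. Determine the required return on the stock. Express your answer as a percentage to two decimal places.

11.19%

P = D₁/(r − g) ⇒ r = D₁/P + g = £0.5100/£7.86 + 0.047 = 0.064885 + 0.047 = 0.111885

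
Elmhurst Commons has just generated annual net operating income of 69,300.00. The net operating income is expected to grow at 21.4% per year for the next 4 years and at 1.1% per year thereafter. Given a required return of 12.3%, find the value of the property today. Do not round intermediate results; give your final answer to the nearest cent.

D_1 = 84130.20000
D_2 = 102134.06280
D_3 = 123990.75224
D_4 = 150524.77322
Terminal value at year 4: TV = D_4×(1+g_2)/(r−g_2) = 152180.54572/0.112 = 1358754.87253
P_0 = D_1/(1+r)^1 + D_2/(1+r)^2 + D_3/(1+r)^3 + D_4/(1+r)^4 + TV/(1+r)^4
    = 74915.58326 + 80986.21378 + 87548.76539 + 94643.09989 + 854322.98208 = 1192416.64440

1192416.64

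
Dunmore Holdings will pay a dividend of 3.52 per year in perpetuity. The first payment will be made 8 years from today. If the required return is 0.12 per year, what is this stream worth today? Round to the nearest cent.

13.27

Value at end of year 7: C / r = 3.52 / 0.12 = 29.3333
Discount to today: PV = 29.3333 / (1 + 0.12)^7 = 29.3333 / 2.210681 = 13.27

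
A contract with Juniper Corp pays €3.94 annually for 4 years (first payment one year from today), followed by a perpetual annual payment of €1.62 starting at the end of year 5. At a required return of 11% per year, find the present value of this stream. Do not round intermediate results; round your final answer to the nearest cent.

PV of 4-year annuity: €3.94 × [1 − (1+0.11)^−4] / 0.11 = 12.22364
Perpetuity value at year 4: €1.62 / 0.11 = 14.72727
PV of perpetuity: 14.72727 / (1+0.11)^4 = 9.70131
Total PV = 12.22364 + 9.70131 = 21.92495

€21.92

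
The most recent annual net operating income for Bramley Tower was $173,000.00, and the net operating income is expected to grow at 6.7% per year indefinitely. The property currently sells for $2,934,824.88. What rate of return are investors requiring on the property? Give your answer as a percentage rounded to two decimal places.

D₁ = $173,000.00 × 1.067 = $184,591.0000
P = D₁/(r − g) ⇒ r = D₁/P + g = $184,591.0000/$2,934,824.88 + 0.067 = 0.062897 + 0.067 = 0.129897

12.99%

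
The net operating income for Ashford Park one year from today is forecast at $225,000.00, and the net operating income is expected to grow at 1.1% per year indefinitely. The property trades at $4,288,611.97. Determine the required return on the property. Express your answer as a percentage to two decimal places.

P = D₁/(r − g) ⇒ r = D₁/P + g = $225,000.0000/$4,288,611.97 + 0.011 = 0.052465 + 0.011 = 0.063465

6.35%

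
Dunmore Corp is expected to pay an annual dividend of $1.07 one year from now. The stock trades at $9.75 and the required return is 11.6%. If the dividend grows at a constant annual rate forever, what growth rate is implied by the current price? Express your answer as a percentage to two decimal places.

P = D₁/(r−g) ⇒ g = r − D₁/P = 0.116 − $1.07/$9.75 = 0.006256

0.63%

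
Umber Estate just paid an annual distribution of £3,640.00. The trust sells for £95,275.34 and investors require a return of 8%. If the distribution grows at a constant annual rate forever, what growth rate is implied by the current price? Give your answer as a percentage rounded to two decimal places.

P = D₀(1+g)/(r−g) ⇒ P(r−g) = D₀(1+g) ⇒ g(P+D₀) = P·r − D₀
g = (P·r − D₀)/(P + D₀) = (£95,275.34×0.08 − £3,640.00) / (£95,275.34 + £3,640.00) = 0.040257

4.03%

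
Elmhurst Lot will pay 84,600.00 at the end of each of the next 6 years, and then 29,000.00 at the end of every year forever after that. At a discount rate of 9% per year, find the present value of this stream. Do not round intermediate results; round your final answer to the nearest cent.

PV of 6-year annuity: 84,600.00 × [1 − (1+0.09)^−6] / 0.09 = 379508.71273
Perpetuity value at year 6: 29,000.00 / 0.09 = 322222.22222
PV of perpetuity: 322222.22222 / (1+0.09)^6 = 192130.58311
Total PV = 379508.71273 + 192130.58311 = 571639.29584

571639.30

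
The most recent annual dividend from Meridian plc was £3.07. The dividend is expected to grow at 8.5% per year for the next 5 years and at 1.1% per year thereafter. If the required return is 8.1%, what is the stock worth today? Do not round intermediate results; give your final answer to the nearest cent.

£60.69

D_1 = 3.33095
D_2 = 3.61408
D_3 = 3.92128
D_4 = 4.25459
D_5 = 4.61623
Terminal value at year 5: TV = D_5×(1+g_2)/(r−g_2) = 4.66700/0.07 = 66.67149
P_0 = D_1/(1+r)^1 + D_2/(1+r)^2 + D_3/(1+r)^3 + D_4/(1+r)^4 + D_5/(1+r)^5 + TV/(1+r)^5
    = 3.08136 + 3.09276 + 3.10421 + 3.11569 + 3.12722 + 45.16601 = 60.68725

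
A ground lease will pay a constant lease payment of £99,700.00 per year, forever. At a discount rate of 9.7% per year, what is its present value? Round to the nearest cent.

£1027835.05

Level perpetuity: PV = C / r = £99,700.00 / 0.097 = £1,027,835.05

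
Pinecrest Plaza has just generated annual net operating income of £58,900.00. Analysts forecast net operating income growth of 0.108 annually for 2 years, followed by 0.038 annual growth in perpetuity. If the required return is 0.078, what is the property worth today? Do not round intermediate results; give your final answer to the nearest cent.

D_1 = 65261.20000
D_2 = 72309.40960
Terminal value at year 2: TV = D_2×(1+g_2)/(r−g_2) = 75057.16716/0.04 = 1876429.17912
P_0 = D_1/(1+r)^1 + D_2/(1+r)^2 + TV/(1+r)^2
    = 60539.14657 + 62223.90946 + 1614710.45047 = 1737473.50649

£1737473.51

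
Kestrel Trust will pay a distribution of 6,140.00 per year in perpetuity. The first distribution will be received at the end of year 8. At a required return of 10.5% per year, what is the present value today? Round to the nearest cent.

Value at end of year 7: C / r = 6,140.00 / 0.105 = 58,476.1905
Discount to today: PV = 58,476.1905 / (1 + 0.105)^7 = 58,476.1905 / 2.011574 = 29,069.87

29069.87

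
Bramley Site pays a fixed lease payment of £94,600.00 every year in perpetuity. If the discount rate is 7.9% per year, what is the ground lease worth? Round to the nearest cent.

£1197468.35

Level perpetuity: PV = C / r = £94,600.00 / 0.079 = £1,197,468.35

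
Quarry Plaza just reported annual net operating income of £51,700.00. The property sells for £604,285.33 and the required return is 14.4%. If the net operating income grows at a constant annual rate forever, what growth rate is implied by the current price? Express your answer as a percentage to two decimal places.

P = D₀(1+g)/(r−g) ⇒ P(r−g) = D₀(1+g) ⇒ g(P+D₀) = P·r − D₀
g = (P·r − D₀)/(P + D₀) = (£604,285.33×0.144 − £51,700.00) / (£604,285.33 + £51,700.00) = 0.053838

5.38%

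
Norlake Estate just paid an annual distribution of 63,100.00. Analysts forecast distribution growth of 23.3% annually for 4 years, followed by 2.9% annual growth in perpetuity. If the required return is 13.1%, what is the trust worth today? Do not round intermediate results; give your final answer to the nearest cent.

D_1 = 77802.30000
D_2 = 95930.23590
D_3 = 118281.98086
D_4 = 145841.68241
Terminal value at year 4: TV = D_4×(1+g_2)/(r−g_2) = 150071.09120/0.102 = 1471285.20780
P_0 = D_1/(1+r)^1 + D_2/(1+r)^2 + D_3/(1+r)^3 + D_4/(1+r)^4 + TV/(1+r)^4
    = 68790.71618 + 74994.65345 + 81758.09700 + 89131.50627 + 899179.60741 = 1213854.58031

1213854.58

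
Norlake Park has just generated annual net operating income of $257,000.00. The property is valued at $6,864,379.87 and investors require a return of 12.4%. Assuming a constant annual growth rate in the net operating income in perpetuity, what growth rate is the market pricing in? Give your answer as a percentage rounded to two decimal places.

P = D₀(1+g)/(r−g) ⇒ P(r−g) = D₀(1+g) ⇒ g(P+D₀) = P·r − D₀
g = (P·r − D₀)/(P + D₀) = ($6,864,379.87×0.124 − $257,000.00) / ($6,864,379.87 + $257,000.00) = 0.083437

8.34%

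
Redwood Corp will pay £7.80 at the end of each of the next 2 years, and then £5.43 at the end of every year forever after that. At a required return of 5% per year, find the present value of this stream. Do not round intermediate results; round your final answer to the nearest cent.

£113.01

PV of 2-year annuity: £7.80 × [1 − (1+0.05)^−2] / 0.05 = 14.50340
Perpetuity value at year 2: £5.43 / 0.05 = 108.60000
PV of perpetuity: 108.60000 / (1+0.05)^2 = 98.50340
Total PV = 14.50340 + 98.50340 = 113.00680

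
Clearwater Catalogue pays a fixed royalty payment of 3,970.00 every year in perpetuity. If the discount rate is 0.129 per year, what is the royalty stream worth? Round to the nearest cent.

30775.19

Level perpetuity: PV = C / r = 3,970.00 / 0.129 = 30,775.19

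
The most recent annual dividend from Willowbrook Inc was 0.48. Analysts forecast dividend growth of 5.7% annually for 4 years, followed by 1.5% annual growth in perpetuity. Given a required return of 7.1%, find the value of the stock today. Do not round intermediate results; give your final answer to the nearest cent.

10.11

D_1 = 0.50736
D_2 = 0.53628
D_3 = 0.56685
D_4 = 0.59916
Terminal value at year 4: TV = D_4×(1+g_2)/(r−g_2) = 0.60815/0.056 = 10.85973
P_0 = D_1/(1+r)^1 + D_2/(1+r)^2 + D_3/(1+r)^3 + D_4/(1+r)^4 + TV/(1+r)^4
    = 0.47373 + 0.46753 + 0.46142 + 0.45539 + 8.25394 = 10.11201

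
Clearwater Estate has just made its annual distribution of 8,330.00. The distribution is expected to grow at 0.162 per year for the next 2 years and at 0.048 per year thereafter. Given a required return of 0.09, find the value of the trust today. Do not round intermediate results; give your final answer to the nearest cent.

254566.84

D_1 = 9679.46000
D_2 = 11247.53252
Terminal value at year 2: TV = D_2×(1+g_2)/(r−g_2) = 11787.41408/0.042 = 280652.71621
P_0 = D_1/(1+r)^1 + D_2/(1+r)^2 + TV/(1+r)^2
    = 8880.23853 + 9466.82310 + 236219.77629 = 254566.83792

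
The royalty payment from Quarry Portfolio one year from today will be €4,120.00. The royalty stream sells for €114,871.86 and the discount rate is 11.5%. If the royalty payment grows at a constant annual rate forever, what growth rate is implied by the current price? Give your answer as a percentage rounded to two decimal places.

P = D₁/(r−g) ⇒ g = r − D₁/P = 0.115 − €4,120.00/€114,871.86 = 0.079134

7.91%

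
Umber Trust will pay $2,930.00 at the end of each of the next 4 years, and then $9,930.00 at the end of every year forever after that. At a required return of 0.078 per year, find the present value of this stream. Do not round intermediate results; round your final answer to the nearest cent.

PV of 4-year annuity: $2,930.00 × [1 − (1+0.078)^−4] / 0.078 = 9747.89142
Perpetuity value at year 4: $9,930.00 / 0.078 = 127307.69231
PV of perpetuity: 127307.69231 / (1+0.078)^4 = 94271.32309
Total PV = 9747.89142 + 94271.32309 = 104019.21451

$104019.21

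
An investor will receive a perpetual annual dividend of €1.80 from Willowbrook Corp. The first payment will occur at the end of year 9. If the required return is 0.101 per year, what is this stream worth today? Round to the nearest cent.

Value at end of year 8: C / r = €1.80 / 0.101 = €17.8218
Discount to today: PV = €17.8218 / (1 + 0.101)^8 = €17.8218 / 2.159228 = €8.25

€8.25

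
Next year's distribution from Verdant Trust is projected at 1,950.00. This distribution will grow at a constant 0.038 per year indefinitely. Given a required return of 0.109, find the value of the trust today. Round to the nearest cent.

Growing perpetuity: P = D₁ / (r − g) = 1,950.0000 / (0.109 − 0.038) = 27,464.79

27464.79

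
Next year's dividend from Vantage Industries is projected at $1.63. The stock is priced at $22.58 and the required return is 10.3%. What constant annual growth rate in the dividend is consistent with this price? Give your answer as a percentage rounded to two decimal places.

P = D₁/(r−g) ⇒ g = r − D₁/P = 0.103 − $1.63/$22.58 = 0.030812

3.08%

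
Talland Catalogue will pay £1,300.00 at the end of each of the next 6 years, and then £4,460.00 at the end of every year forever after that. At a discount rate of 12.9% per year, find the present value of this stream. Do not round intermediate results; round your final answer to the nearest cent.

£21906.13

PV of 6-year annuity: £1,300.00 × [1 − (1+0.129)^−6] / 0.129 = 5211.31898
Perpetuity value at year 6: £4,460.00 / 0.129 = 34573.64341
PV of perpetuity: 34573.64341 / (1+0.129)^6 = 16694.81062
Total PV = 5211.31898 + 16694.81062 = 21906.12959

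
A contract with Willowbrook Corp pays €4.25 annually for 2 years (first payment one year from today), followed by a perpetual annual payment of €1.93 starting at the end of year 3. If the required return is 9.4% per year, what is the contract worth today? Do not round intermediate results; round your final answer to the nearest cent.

€24.59

PV of 2-year annuity: €4.25 × [1 − (1+0.094)^−2] / 0.094 = 7.43586
Perpetuity value at year 2: €1.93 / 0.094 = 20.53191
PV of perpetuity: 20.53191 / (1+0.094)^2 = 17.15516
Total PV = 7.43586 + 17.15516 = 24.59102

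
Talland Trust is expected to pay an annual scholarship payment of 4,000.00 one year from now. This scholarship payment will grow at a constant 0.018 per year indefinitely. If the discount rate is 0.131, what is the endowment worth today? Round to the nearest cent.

35398.23

Growing perpetuity: P = D₁ / (r − g) = 4,000.0000 / (0.131 − 0.018) = 35,398.23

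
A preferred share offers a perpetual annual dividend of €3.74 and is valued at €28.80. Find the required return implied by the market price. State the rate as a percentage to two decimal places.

12.99%

P = C/r ⇒ r = C/P = €3.74/€28.80 = 0.129861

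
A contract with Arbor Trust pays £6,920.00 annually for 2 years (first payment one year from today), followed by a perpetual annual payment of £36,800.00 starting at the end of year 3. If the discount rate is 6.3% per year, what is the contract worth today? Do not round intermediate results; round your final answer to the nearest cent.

PV of 2-year annuity: £6,920.00 × [1 − (1+0.063)^−2] / 0.063 = 12633.93952
Perpetuity value at year 2: £36,800.00 / 0.063 = 584126.98413
PV of perpetuity: 584126.98413 / (1+0.063)^2 = 516940.71619
Total PV = 12633.93952 + 516940.71619 = 529574.65570

£529574.66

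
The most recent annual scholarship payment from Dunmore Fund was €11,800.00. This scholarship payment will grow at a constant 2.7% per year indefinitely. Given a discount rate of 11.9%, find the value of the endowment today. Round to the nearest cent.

€131723.91

D₁ = D₀ × (1 + g) = €11,800.00 × 1.027 = €12,118.6000
Growing perpetuity: P = D₁ / (r − g) = €12,118.6000 / (0.119 − 0.027) = €131,723.91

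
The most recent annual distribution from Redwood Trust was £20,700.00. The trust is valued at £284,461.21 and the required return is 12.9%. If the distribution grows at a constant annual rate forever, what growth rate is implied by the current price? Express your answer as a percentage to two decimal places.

P = D₀(1+g)/(r−g) ⇒ P(r−g) = D₀(1+g) ⇒ g(P+D₀) = P·r − D₀
g = (P·r − D₀)/(P + D₀) = (£284,461.21×0.129 − £20,700.00) / (£284,461.21 + £20,700.00) = 0.052417

5.24%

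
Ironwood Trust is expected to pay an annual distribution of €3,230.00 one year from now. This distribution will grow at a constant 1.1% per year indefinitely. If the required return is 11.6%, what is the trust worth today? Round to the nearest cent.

€30761.90

Growing perpetuity: P = D₁ / (r − g) = €3,230.0000 / (0.116 − 0.011) = €30,761.90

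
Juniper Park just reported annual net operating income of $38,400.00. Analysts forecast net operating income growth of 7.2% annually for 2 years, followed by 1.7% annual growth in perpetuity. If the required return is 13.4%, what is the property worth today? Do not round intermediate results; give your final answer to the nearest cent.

D_1 = 41164.80000
D_2 = 44128.66560
Terminal value at year 2: TV = D_2×(1+g_2)/(r−g_2) = 44878.85292/0.117 = 383579.93945
P_0 = D_1/(1+r)^1 + D_2/(1+r)^2 + TV/(1+r)^2
    = 36300.52910 + 34315.84409 + 298283.87553 = 368900.24872

$368900.25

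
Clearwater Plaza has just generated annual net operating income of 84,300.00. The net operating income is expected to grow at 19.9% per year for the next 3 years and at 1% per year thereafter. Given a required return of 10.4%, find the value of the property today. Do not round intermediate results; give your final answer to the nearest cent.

D_1 = 101075.70000
D_2 = 121189.76430
D_3 = 145306.52740
Terminal value at year 3: TV = D_3×(1+g_2)/(r−g_2) = 146759.59267/0.094 = 1561272.26244
P_0 = D_1/(1+r)^1 + D_2/(1+r)^2 + D_3/(1+r)^3 + TV/(1+r)^3
    = 91554.07609 + 99432.37068 + 107988.59823 + 1160303.02350 = 1459278.06850

1459278.07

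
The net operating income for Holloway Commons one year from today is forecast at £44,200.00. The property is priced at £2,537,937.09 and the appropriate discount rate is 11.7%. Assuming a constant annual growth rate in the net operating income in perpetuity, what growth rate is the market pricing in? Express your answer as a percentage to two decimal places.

P = D₁/(r−g) ⇒ g = r − D₁/P = 0.117 − £44,200.00/£2,537,937.09 = 0.099584

9.96%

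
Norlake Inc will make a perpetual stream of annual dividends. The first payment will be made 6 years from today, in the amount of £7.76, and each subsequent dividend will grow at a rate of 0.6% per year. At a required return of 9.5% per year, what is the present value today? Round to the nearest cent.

Value at end of year 5: C₁ / (r − g) = £7.76 / (0.095 − 0.006) = £87.1910
Discount to today: PV = £87.1910 / (1 + 0.095)^5 = £87.1910 / 1.574239 = £55.39

£55.39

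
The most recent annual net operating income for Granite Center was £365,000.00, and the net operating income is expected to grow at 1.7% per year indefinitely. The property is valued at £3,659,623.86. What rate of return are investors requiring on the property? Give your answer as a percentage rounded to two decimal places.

D₁ = £365,000.00 × 1.017 = £371,205.0000
P = D₁/(r − g) ⇒ r = D₁/P + g = £371,205.0000/£3,659,623.86 + 0.017 = 0.101433 + 0.017 = 0.118433

11.84%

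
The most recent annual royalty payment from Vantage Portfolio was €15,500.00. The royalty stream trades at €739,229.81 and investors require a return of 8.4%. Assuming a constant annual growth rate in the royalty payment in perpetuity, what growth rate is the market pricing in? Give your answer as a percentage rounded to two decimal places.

6.17%

P = D₀(1+g)/(r−g) ⇒ P(r−g) = D₀(1+g) ⇒ g(P+D₀) = P·r − D₀
g = (P·r − D₀)/(P + D₀) = (€739,229.81×0.084 − €15,500.00) / (€739,229.81 + €15,500.00) = 0.061738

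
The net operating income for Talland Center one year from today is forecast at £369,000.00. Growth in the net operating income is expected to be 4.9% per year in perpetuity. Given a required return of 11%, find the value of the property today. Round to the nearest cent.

Growing perpetuity: P = D₁ / (r − g) = £369,000.0000 / (0.11 − 0.049) = £6,049,180.33

£6049180.33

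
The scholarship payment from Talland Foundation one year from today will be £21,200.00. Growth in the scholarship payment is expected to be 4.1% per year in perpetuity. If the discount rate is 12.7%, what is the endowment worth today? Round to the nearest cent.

£246511.63

Growing perpetuity: P = D₁ / (r − g) = £21,200.0000 / (0.127 − 0.041) = £246,511.63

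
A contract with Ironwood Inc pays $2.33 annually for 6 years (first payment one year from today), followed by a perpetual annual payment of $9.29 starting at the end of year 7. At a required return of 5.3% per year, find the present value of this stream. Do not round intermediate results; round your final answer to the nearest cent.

$140.29

PV of 6-year annuity: $2.33 × [1 − (1+0.053)^−6] / 0.053 = 11.71374
Perpetuity value at year 6: $9.29 / 0.053 = 175.28302
PV of perpetuity: 175.28302 / (1+0.053)^6 = 128.57887
Total PV = 11.71374 + 128.57887 = 140.29262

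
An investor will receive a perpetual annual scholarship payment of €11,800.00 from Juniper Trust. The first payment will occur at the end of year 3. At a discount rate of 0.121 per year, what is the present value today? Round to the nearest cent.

€77604.23

Value at end of year 2: C / r = €11,800.00 / 0.121 = €97,520.6612
Discount to today: PV = €97,520.6612 / (1 + 0.121)^2 = €97,520.6612 / 1.256641 = €77,604.23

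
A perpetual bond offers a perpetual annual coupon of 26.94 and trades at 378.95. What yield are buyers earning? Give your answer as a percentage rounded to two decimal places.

7.11%

P = C/r ⇒ r = C/P = 26.94/378.95 = 0.071091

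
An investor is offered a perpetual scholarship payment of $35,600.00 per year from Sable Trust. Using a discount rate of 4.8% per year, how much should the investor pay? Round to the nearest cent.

$741666.67

Level perpetuity: PV = C / r = $35,600.00 / 0.048 = $741,666.67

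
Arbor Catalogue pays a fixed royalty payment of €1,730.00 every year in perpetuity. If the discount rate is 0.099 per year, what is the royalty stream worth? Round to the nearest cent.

€17474.75

Level perpetuity: PV = C / r = €1,730.00 / 0.099 = €17,474.75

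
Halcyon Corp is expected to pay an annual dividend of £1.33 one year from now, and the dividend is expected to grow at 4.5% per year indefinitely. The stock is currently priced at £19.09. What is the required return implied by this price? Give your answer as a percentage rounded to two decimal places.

P = D₁/(r − g) ⇒ r = D₁/P + g = £1.3300/£19.09 + 0.045 = 0.069670 + 0.045 = 0.114670

11.47%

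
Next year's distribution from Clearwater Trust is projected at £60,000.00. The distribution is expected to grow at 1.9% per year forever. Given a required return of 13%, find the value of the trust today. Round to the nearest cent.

Growing perpetuity: P = D₁ / (r − g) = £60,000.0000 / (0.13 − 0.019) = £540,540.54

£540540.54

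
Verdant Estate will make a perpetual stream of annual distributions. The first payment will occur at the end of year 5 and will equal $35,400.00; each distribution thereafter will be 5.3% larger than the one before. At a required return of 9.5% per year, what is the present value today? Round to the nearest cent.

$586269.76

Value at end of year 4: C₁ / (r − g) = $35,400.00 / (0.095 − 0.053) = $842,857.1429
Discount to today: PV = $842,857.1429 / (1 + 0.095)^4 = $842,857.1429 / 1.437661 = $586,269.76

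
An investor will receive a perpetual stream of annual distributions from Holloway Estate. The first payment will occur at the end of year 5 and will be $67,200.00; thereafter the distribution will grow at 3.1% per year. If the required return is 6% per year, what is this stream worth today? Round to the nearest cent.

$1835472.21

Value at end of year 4: C₁ / (r − g) = $67,200.00 / (0.06 − 0.031) = $2,317,241.3793
Discount to today: PV = $2,317,241.3793 / (1 + 0.06)^4 = $2,317,241.3793 / 1.262477 = $1,835,472.21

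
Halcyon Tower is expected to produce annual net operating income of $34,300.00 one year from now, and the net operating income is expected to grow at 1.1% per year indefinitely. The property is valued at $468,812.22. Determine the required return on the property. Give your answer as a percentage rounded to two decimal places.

P = D₁/(r − g) ⇒ r = D₁/P + g = $34,300.0000/$468,812.22 + 0.011 = 0.073164 + 0.011 = 0.084164

8.42%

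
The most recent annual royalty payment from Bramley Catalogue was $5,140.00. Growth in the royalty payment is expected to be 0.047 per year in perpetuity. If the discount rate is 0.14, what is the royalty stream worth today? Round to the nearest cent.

D₁ = D₀ × (1 + g) = $5,140.00 × 1.047 = $5,381.5800
Growing perpetuity: P = D₁ / (r − g) = $5,381.5800 / (0.14 − 0.047) = $57,866.45

$57866.45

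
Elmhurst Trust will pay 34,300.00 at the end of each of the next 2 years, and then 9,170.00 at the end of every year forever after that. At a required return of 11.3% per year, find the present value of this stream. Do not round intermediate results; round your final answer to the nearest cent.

PV of 2-year annuity: 34,300.00 × [1 − (1+0.113)^−2] / 0.113 = 58506.38820
Perpetuity value at year 2: 9,170.00 / 0.113 = 81150.44248
PV of perpetuity: 81150.44248 / (1+0.113)^2 = 65508.93869
Total PV = 58506.38820 + 65508.93869 = 124015.32689

124015.33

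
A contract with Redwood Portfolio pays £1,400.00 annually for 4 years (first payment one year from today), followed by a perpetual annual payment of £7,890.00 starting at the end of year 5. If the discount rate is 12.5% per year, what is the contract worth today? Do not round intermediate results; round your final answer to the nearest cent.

PV of 4-year annuity: £1,400.00 × [1 − (1+0.125)^−4] / 0.125 = 4207.89514
Perpetuity value at year 4: £7,890.00 / 0.125 = 63120.00000
PV of perpetuity: 63120.00000 / (1+0.125)^4 = 39405.50526
Total PV = 4207.89514 + 39405.50526 = 43613.40040

£43613.40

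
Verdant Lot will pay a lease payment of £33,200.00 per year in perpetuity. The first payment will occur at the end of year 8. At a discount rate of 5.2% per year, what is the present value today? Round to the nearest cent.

Value at end of year 7: C / r = £33,200.00 / 0.052 = £638,461.5385
Discount to today: PV = £638,461.5385 / (1 + 0.052)^7 = £638,461.5385 / 1.425969 = £447,738.63

£447738.63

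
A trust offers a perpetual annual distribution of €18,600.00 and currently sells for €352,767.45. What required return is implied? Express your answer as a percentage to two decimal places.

P = C/r ⇒ r = C/P = €18,600.00/€352,767.45 = 0.052726

5.27%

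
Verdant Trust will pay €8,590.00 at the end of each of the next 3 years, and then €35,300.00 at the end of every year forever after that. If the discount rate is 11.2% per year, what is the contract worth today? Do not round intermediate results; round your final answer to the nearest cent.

PV of 3-year annuity: €8,590.00 × [1 − (1+0.112)^−3] / 0.112 = 20918.70580
Perpetuity value at year 3: €35,300.00 / 0.112 = 315178.57143
PV of perpetuity: 315178.57143 / (1+0.112)^3 = 229214.62327
Total PV = 20918.70580 + 229214.62327 = 250133.32907

€250133.33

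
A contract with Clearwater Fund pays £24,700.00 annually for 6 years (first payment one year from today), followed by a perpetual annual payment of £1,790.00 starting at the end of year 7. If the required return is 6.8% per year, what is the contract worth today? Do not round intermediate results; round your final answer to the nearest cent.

£136202.47

PV of 6-year annuity: £24,700.00 × [1 − (1+0.068)^−6] / 0.068 = 118463.97723
Perpetuity value at year 6: £1,790.00 / 0.068 = 26323.52941
PV of perpetuity: 26323.52941 / (1+0.068)^6 = 17738.48815
Total PV = 118463.97723 + 17738.48815 = 136202.46537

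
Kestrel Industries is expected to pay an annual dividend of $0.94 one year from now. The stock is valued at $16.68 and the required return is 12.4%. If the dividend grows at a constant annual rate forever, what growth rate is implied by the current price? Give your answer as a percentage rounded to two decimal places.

P = D₁/(r−g) ⇒ g = r − D₁/P = 0.124 − $0.94/$16.68 = 0.067645

6.76%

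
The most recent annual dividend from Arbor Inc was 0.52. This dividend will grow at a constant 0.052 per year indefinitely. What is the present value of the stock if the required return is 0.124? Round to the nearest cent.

7.60

D₁ = D₀ × (1 + g) = 0.52 × 1.052 = 0.5470
Growing perpetuity: P = D₁ / (r − g) = 0.5470 / (0.124 − 0.052) = 7.60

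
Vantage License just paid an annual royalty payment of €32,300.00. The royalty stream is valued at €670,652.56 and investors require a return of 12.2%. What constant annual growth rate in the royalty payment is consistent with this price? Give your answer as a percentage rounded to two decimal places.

7.04%

P = D₀(1+g)/(r−g) ⇒ P(r−g) = D₀(1+g) ⇒ g(P+D₀) = P·r − D₀
g = (P·r − D₀)/(P + D₀) = (€670,652.56×0.122 − €32,300.00) / (€670,652.56 + €32,300.00) = 0.070445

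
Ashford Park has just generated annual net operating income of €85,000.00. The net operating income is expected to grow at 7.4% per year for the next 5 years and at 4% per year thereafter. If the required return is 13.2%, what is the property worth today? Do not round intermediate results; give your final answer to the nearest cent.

D_1 = 91290.00000
D_2 = 98045.46000
D_3 = 105300.82404
D_4 = 113093.08502
D_5 = 121461.97331
Terminal value at year 5: TV = D_5×(1+g_2)/(r−g_2) = 126320.45224/0.092 = 1373048.39394
P_0 = D_1/(1+r)^1 + D_2/(1+r)^2 + D_3/(1+r)^3 + D_4/(1+r)^4 + D_5/(1+r)^5 + TV/(1+r)^5
    = 80644.87633 + 76512.89503 + 72592.62302 + 68873.21301 + 65344.37347 + 738675.52622 = 1102643.50708

€1102643.51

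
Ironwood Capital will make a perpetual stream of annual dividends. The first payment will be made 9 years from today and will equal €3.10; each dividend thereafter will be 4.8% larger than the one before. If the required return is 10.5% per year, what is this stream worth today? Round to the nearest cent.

Value at end of year 8: C₁ / (r − g) = €3.10 / (0.105 − 0.048) = €54.3860
Discount to today: PV = €54.3860 / (1 + 0.105)^8 = €54.3860 / 2.222789 = €24.47

€24.47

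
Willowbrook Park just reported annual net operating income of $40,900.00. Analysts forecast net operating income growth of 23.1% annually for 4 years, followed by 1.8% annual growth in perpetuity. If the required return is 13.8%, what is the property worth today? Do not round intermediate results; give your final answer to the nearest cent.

D_1 = 50347.90000
D_2 = 61978.26490
D_3 = 76295.24409
D_4 = 93919.44548
Terminal value at year 4: TV = D_4×(1+g_2)/(r−g_2) = 95609.99550/0.12 = 796749.96246
P_0 = D_1/(1+r)^1 + D_2/(1+r)^2 + D_3/(1+r)^3 + D_4/(1+r)^4 + TV/(1+r)^4
    = 44242.44288 + 47858.03795 + 51769.10784 + 55999.79943 + 475064.96513 = 674934.35322

$674934.35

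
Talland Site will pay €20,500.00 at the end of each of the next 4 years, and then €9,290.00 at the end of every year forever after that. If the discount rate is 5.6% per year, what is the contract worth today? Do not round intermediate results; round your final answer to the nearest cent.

PV of 4-year annuity: €20,500.00 × [1 − (1+0.056)^−4] / 0.056 = 71690.16759
Perpetuity value at year 4: €9,290.00 / 0.056 = 165892.85714
PV of perpetuity: 165892.85714 / (1+0.056)^4 = 133404.97144
Total PV = 71690.16759 + 133404.97144 = 205095.13903

€205095.14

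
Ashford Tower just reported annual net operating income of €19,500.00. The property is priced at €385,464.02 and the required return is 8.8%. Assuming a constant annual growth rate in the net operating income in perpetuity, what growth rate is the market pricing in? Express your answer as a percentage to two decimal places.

3.56%

P = D₀(1+g)/(r−g) ⇒ P(r−g) = D₀(1+g) ⇒ g(P+D₀) = P·r − D₀
g = (P·r − D₀)/(P + D₀) = (€385,464.02×0.088 − €19,500.00) / (€385,464.02 + €19,500.00) = 0.035610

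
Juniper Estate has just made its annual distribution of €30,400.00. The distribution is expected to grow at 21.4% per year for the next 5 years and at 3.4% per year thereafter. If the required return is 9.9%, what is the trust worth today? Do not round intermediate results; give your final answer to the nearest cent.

D_1 = 36905.60000
D_2 = 44803.39840
D_3 = 54391.32566
D_4 = 66031.06935
D_5 = 80161.71819
Terminal value at year 5: TV = D_5×(1+g_2)/(r−g_2) = 82887.21661/0.065 = 1275187.94780
P_0 = D_1/(1+r)^1 + D_2/(1+r)^2 + D_3/(1+r)^3 + D_4/(1+r)^4 + D_5/(1+r)^5 + TV/(1+r)^5
    = 33581.07370 + 37095.01681 + 40976.66097 + 45264.48264 + 50000.98446 + 795400.27592 = 1002318.49451

€1002318.49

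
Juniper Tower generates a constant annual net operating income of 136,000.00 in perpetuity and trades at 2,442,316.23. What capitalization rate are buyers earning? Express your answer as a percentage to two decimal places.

5.57%

P = C/r ⇒ r = C/P = 136,000.00/2,442,316.23 = 0.055685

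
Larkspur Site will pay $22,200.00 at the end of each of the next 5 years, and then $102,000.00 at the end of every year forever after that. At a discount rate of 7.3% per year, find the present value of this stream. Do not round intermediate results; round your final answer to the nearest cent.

PV of 5-year annuity: $22,200.00 × [1 − (1+0.073)^−5] / 0.073 = 90297.87037
Perpetuity value at year 5: $102,000.00 / 0.073 = 1397260.27397
PV of perpetuity: 1397260.27397 / (1+0.073)^5 = 982378.16688
Total PV = 90297.87037 + 982378.16688 = 1072676.03724

$1072676.04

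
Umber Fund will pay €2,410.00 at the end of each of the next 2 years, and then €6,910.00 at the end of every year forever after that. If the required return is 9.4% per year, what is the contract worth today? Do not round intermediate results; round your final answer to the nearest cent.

PV of 2-year annuity: €2,410.00 × [1 − (1+0.094)^−2] / 0.094 = 4216.56768
Perpetuity value at year 2: €6,910.00 / 0.094 = 73510.63830
PV of perpetuity: 73510.63830 / (1+0.094)^2 = 61420.81145
Total PV = 4216.56768 + 61420.81145 = 65637.37914

€65637.38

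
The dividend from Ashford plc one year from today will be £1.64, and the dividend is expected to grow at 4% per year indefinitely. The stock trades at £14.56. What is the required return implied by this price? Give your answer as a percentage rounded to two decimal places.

P = D₁/(r − g) ⇒ r = D₁/P + g = £1.6400/£14.56 + 0.04 = 0.112637 + 0.04 = 0.152637

15.26%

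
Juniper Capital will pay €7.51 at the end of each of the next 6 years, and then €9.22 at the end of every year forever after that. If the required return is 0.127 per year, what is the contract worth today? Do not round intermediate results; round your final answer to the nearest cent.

PV of 6-year annuity: €7.51 × [1 − (1+0.127)^−6] / 0.127 = 30.27410
Perpetuity value at year 6: €9.22 / 0.127 = 72.59843
PV of perpetuity: 72.59843 / (1+0.127)^6 = 35.43102
Total PV = 30.27410 + 35.43102 = 65.70512

€65.71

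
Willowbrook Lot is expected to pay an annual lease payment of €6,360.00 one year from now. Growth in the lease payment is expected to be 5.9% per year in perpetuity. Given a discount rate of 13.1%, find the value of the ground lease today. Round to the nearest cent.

Growing perpetuity: P = D₁ / (r − g) = €6,360.0000 / (0.131 − 0.059) = €88,333.33

€88333.33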